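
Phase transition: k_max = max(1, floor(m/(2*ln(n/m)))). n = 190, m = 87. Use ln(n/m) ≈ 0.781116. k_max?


n/m = 190/87.
ln(n/m) ≈ 0.781116.
2*ln(n/m) ≈ 1.562232.
m/(2*ln(n/m)) ≈ 87/1.562232 ≈ 55.6896.
floor = 55.
k_max = max(1, 55) = 55.

55


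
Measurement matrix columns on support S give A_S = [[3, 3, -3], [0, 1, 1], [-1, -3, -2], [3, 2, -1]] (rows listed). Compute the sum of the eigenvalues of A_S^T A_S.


Sum of eigenvalues of A_S^T A_S = trace(A_S^T A_S) = sum of squared column norms of A_S.
A_S^T A_S diagonal: [19, 23, 15].
trace = 19 + 23 + 15 = 57.

57


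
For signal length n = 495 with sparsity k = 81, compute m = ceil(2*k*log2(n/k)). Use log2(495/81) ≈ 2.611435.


log2(n/k) = log2(495/81) ≈ 2.611435.
2*k*log2(n/k) ≈ 2*81*2.611435 = 423.05247.
m = ceil(423.05247) = 424.

424


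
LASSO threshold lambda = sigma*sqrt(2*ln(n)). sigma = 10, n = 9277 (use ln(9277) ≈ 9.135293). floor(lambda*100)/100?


ln(9277) ≈ 9.135293.
2*ln(n) ≈ 18.270586.
sqrt(2*ln(n)) ≈ sqrt(18.270586) ≈ 4.274411.
lambda ≈ 10*4.274411 = 42.74411.
floor(lambda*100)/100 = 42.74.

42.74


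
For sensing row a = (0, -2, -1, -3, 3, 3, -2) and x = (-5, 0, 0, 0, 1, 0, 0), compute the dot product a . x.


Non-zero terms: ['0*-5', '3*1']
Products: [0, 3]
y = sum = 3.

3


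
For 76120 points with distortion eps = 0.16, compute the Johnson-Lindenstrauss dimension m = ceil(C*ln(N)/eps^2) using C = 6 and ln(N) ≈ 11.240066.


ln(76120) ≈ 11.240066.
eps^2 = 0.16^2 = 0.0256.
C*ln(N)/eps^2 ≈ 6*11.240066/0.0256 ≈ 2634.3905.
m = ceil(2634.3905) = 2635.

2635


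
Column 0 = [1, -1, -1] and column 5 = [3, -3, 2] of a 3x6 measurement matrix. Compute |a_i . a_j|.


Inner product: 1*3 + -1*-3 + -1*2
Products: [3, 3, -2]
Sum = 4.
|dot| = 4.

4


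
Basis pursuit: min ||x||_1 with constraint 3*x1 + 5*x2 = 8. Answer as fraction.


Axis intercepts:
  x1 = 8/3, x2 = 0: L1 = 8/3
  x1 = 0, x2 = 8/5: L1 = 8/5
x* = (0, 8/5)
||x*||_1 = 8/5.

8/5


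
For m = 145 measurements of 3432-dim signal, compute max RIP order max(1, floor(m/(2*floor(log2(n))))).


floor(log2(3432)) = 11.
2*11 = 22.
m/(2*floor(log2(n))) = 145/22 ≈ 6.5909.
floor = 6.
k = max(1, 6) = 6.

6


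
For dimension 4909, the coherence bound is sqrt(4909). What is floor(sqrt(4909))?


70^2 = 4900 <= 4909 < 5041 = 71^2, so 70 <= sqrt(4909) < 71.
floor(sqrt(4909)) = 70.

70


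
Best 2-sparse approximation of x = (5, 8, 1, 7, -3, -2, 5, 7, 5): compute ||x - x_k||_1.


Sorted |x_i| descending: [8, 7, 7, 5, 5, 5, 3, 2, 1]
Keep top 2: [8, 7]
Tail entries: [7, 5, 5, 5, 3, 2, 1]
L1 error = sum of tail = 28.

28


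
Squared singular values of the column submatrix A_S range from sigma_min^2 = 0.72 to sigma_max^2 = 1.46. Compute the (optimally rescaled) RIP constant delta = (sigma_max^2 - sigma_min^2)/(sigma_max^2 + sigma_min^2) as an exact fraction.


lambda_max - lambda_min = 1.46 - 0.72 = 0.74.
lambda_max + lambda_min = 1.46 + 0.72 = 2.18.
delta = 0.74/2.18 = 74/218 = 37/109.

37/109


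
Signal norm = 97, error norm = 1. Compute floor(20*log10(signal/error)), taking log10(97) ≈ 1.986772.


||x||/||e|| = 97/1 = 97.
log10(97) ≈ 1.986772.
20*log10(||x||/||e||) ≈ 20*1.986772 = 39.73544.
floor(39.73544) = 39.

39


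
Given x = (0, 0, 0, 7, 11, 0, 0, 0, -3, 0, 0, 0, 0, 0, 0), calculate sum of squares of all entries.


Non-zero entries: [(3, 7), (4, 11), (8, -3)]
Squares: [49, 121, 9]
||x||_2^2 = sum = 179.

179


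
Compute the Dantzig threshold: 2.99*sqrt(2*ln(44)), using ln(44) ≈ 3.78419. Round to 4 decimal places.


ln(44) ≈ 3.78419.
2*ln(n) ≈ 7.56838.
sqrt(2*ln(n)) ≈ sqrt(7.56838) ≈ 2.751069.
threshold ≈ 2.99*2.751069 = 8.22569631 ≈ 8.2257.

8.2257


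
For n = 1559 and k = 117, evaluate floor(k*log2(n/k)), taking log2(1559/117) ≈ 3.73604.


log2(n/k) = log2(1559/117) ≈ 3.73604.
k*log2(n/k) ≈ 117*3.73604 = 437.11668.
floor(437.11668) = 437.

437


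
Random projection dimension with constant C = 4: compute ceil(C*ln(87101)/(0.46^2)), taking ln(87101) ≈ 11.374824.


ln(87101) ≈ 11.374824.
eps^2 = 0.46^2 = 0.2116.
C*ln(N)/eps^2 ≈ 4*11.374824/0.2116 ≈ 215.025.
m = ceil(215.025) = 216.

216


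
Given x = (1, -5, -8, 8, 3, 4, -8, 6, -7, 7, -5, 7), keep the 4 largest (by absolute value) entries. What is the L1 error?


Sorted |x_i| descending: [8, 8, 8, 7, 7, 7, 6, 5, 5, 4, 3, 1]
Keep top 4: [8, 8, 8, 7]
Tail entries: [7, 7, 6, 5, 5, 4, 3, 1]
L1 error = sum of tail = 38.

38


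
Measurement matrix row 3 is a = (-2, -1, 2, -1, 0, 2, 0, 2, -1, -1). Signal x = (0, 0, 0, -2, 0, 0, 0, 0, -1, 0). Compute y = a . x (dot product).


Non-zero terms: ['-1*-2', '-1*-1']
Products: [2, 1]
y = sum = 3.

3


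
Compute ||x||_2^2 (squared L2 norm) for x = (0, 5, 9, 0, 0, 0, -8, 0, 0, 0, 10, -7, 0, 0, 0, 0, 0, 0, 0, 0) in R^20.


Non-zero entries: [(1, 5), (2, 9), (6, -8), (10, 10), (11, -7)]
Squares: [25, 81, 64, 100, 49]
||x||_2^2 = sum = 319.

319


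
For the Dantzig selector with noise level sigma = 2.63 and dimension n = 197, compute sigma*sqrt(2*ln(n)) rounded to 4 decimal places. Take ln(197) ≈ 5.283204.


ln(197) ≈ 5.283204.
2*ln(n) ≈ 10.566408.
sqrt(2*ln(n)) ≈ sqrt(10.566408) ≈ 3.250601.
threshold ≈ 2.63*3.250601 = 8.54908063 ≈ 8.5491.

8.5491


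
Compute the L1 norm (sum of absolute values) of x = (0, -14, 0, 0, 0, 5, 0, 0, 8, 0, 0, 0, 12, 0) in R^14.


Non-zero entries: [(1, -14), (5, 5), (8, 8), (12, 12)]
Absolute values: [14, 5, 8, 12]
||x||_1 = sum = 39.

39


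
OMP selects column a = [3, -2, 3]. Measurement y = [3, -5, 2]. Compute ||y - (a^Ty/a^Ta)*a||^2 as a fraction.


a^T a = 22.
a^T y = 25.
coeff = 25/22 = 25/22.
||r||^2 = 211/22.

211/22


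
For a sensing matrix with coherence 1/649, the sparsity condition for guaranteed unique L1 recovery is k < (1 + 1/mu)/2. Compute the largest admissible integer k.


1/mu = 649.
1 + 1/mu = 650.
(1 + 1/mu)/2 = 325 is an integer and the inequality is strict, so k_max = 325 - 1 = 324.

324


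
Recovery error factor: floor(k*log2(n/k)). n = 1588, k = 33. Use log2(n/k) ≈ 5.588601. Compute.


log2(n/k) = log2(1588/33) ≈ 5.588601.
k*log2(n/k) ≈ 33*5.588601 = 184.423833.
floor(184.423833) = 184.

184


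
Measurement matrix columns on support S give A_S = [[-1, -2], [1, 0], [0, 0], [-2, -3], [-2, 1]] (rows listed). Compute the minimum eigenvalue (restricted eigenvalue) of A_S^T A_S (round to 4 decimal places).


A_S^T A_S = [[10, 6], [6, 14]].
trace = 24.
det = 104.
disc = trace^2 - 4*det = 576 - 4*104 = 160.
sqrt(160) ≈ 12.649111.
lam_min = (24 - sqrt(160))/2 ≈ (24 - 12.649111)/2 = 5.6754445 ≈ 5.6754.

5.6754


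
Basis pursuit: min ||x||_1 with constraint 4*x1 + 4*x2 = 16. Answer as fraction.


Axis intercepts:
  x1 = 4, x2 = 0: L1 = 4
  x1 = 0, x2 = 4: L1 = 4
x* = (4, 0)
||x*||_1 = 4.

4


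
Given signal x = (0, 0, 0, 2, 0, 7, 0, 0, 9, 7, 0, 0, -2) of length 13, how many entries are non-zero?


Non-zero positions: [3, 5, 8, 9, 12].
Sparsity = 5.

5


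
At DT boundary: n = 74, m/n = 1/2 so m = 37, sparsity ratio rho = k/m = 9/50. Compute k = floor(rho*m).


m = 1/2*74 = 37.
rho = 9/50.
rho*m = 9/50*37 = 6.66.
k = floor(6.66) = 6.

6


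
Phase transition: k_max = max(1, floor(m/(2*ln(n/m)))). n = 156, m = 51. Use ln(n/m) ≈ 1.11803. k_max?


n/m = 156/51 = 52/17.
ln(n/m) ≈ 1.11803.
2*ln(n/m) ≈ 2.23606.
m/(2*ln(n/m)) ≈ 51/2.23606 ≈ 22.808.
floor = 22.
k_max = max(1, 22) = 22.

22


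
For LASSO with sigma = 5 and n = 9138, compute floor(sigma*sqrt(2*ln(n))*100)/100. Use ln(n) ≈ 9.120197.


ln(9138) ≈ 9.120197.
2*ln(n) ≈ 18.240394.
sqrt(2*ln(n)) ≈ sqrt(18.240394) ≈ 4.270877.
lambda ≈ 5*4.270877 = 21.354385.
floor(lambda*100)/100 = 21.35.

21.35


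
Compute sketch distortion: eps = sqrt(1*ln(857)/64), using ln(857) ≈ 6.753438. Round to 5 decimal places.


ln(857) ≈ 6.753438.
1*ln(N)/m ≈ 1*6.753438/64 ≈ 0.10552247.
eps = sqrt(0.10552247) ≈ 0.3248422 ≈ 0.32484.

0.32484


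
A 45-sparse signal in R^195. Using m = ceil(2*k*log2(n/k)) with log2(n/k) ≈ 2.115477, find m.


log2(n/k) = log2(195/45) ≈ 2.115477.
2*k*log2(n/k) ≈ 2*45*2.115477 = 190.39293.
m = ceil(190.39293) = 191.

191


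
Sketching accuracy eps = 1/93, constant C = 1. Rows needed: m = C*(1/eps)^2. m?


1/eps = 93.
(1/eps)^2 = 8649.
m = 1*8649 = 8649.

8649


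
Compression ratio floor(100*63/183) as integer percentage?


100*m/n = 100*63/183 ≈ 34.4262.
floor = 34.

34


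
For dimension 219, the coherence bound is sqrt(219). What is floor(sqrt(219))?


14^2 = 196 <= 219 < 225 = 15^2, so 14 <= sqrt(219) < 15.
floor(sqrt(219)) = 14.

14


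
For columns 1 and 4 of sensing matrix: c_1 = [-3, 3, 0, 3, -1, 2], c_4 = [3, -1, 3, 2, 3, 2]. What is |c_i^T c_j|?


Inner product: -3*3 + 3*-1 + 0*3 + 3*2 + -1*3 + 2*2
Products: [-9, -3, 0, 6, -3, 4]
Sum = -5.
|dot| = 5.

5


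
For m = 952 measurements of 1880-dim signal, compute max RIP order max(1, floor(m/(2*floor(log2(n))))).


floor(log2(1880)) = 10.
2*10 = 20.
m/(2*floor(log2(n))) = 952/20 ≈ 47.6.
floor = 47.
k = max(1, 47) = 47.

47


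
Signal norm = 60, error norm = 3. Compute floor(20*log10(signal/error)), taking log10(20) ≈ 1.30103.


||x||/||e|| = 60/3 = 20.
log10(20) ≈ 1.30103.
20*log10(||x||/||e||) ≈ 20*1.30103 = 26.0206.
floor(26.0206) = 26.

26


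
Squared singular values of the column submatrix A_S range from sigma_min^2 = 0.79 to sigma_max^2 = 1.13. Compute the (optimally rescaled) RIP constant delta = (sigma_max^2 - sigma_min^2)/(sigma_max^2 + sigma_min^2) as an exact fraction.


lambda_max - lambda_min = 1.13 - 0.79 = 0.34.
lambda_max + lambda_min = 1.13 + 0.79 = 1.92.
delta = 0.34/1.92 = 34/192 = 17/96.

17/96


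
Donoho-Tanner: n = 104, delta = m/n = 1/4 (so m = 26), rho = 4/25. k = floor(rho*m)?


m = 1/4*104 = 26.
rho = 4/25.
rho*m = 4/25*26 = 4.16.
k = floor(4.16) = 4.

4


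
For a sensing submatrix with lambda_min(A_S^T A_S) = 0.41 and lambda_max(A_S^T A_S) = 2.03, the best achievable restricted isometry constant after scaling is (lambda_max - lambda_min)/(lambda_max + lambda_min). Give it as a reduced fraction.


lambda_max - lambda_min = 2.03 - 0.41 = 1.62.
lambda_max + lambda_min = 2.03 + 0.41 = 2.44.
delta = 1.62/2.44 = 162/244 = 81/122.

81/122


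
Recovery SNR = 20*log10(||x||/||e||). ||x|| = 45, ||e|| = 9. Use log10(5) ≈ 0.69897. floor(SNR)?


||x||/||e|| = 45/9 = 5.
log10(5) ≈ 0.69897.
20*log10(||x||/||e||) ≈ 20*0.69897 = 13.9794.
floor(13.9794) = 13.

13


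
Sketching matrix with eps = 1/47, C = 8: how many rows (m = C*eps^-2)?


1/eps = 47.
(1/eps)^2 = 2209.
m = 8*2209 = 17672.

17672


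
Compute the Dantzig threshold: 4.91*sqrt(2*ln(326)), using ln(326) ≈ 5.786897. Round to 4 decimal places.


ln(326) ≈ 5.786897.
2*ln(n) ≈ 11.573794.
sqrt(2*ln(n)) ≈ sqrt(11.573794) ≈ 3.402028.
threshold ≈ 4.91*3.402028 = 16.70395748 ≈ 16.7040.

16.7040


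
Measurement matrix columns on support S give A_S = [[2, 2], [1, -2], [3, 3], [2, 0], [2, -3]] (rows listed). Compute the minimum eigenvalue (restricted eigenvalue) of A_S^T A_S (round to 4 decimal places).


A_S^T A_S = [[22, 5], [5, 26]].
trace = 48.
det = 547.
disc = trace^2 - 4*det = 2304 - 4*547 = 116.
sqrt(116) ≈ 10.770330.
lam_min = (48 - sqrt(116))/2 ≈ (48 - 10.770330)/2 = 18.614835 ≈ 18.6148.

18.6148


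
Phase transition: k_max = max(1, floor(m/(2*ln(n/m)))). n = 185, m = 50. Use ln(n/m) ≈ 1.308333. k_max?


n/m = 185/50 = 37/10.
ln(n/m) ≈ 1.308333.
2*ln(n/m) ≈ 2.616666.
m/(2*ln(n/m)) ≈ 50/2.616666 ≈ 19.1083.
floor = 19.
k_max = max(1, 19) = 19.

19


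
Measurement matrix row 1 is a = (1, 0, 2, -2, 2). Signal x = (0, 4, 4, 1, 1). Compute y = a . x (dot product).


Non-zero terms: ['0*4', '2*4', '-2*1', '2*1']
Products: [0, 8, -2, 2]
y = sum = 8.

8


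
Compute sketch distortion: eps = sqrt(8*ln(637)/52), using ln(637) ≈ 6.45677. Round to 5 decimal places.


ln(637) ≈ 6.45677.
8*ln(N)/m ≈ 8*6.45677/52 ≈ 0.99334923.
eps = sqrt(0.99334923) ≈ 0.9966691 ≈ 0.99667.

0.99667


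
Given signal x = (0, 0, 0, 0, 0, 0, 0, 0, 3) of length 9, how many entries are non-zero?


Non-zero positions: [8].
Sparsity = 1.

1


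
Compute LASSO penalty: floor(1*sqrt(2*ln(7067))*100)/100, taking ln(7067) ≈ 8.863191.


ln(7067) ≈ 8.863191.
2*ln(n) ≈ 17.726382.
sqrt(2*ln(n)) ≈ sqrt(17.726382) ≈ 4.210271.
lambda ≈ 1*4.210271 = 4.210271.
floor(lambda*100)/100 = 4.21.

4.21


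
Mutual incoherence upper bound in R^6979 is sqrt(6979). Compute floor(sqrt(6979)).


83^2 = 6889 <= 6979 < 7056 = 84^2, so 83 <= sqrt(6979) < 84.
floor(sqrt(6979)) = 83.

83


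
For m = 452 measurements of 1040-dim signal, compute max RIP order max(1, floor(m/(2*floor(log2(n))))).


floor(log2(1040)) = 10.
2*10 = 20.
m/(2*floor(log2(n))) = 452/20 ≈ 22.6.
floor = 22.
k = max(1, 22) = 22.

22


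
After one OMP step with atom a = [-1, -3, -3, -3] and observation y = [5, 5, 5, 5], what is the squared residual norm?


a^T a = 28.
a^T y = -50.
coeff = -50/28 = -25/14.
||r||^2 = 75/7.

75/7


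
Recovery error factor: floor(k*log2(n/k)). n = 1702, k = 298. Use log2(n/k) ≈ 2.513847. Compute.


log2(n/k) = log2(1702/298) ≈ 2.513847.
k*log2(n/k) ≈ 298*2.513847 = 749.126406.
floor(749.126406) = 749.

749


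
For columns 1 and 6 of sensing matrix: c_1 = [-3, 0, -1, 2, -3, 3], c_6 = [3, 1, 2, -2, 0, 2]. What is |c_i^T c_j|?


Inner product: -3*3 + 0*1 + -1*2 + 2*-2 + -3*0 + 3*2
Products: [-9, 0, -2, -4, 0, 6]
Sum = -9.
|dot| = 9.

9


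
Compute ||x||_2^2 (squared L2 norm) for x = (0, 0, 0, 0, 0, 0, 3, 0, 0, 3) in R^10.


Non-zero entries: [(6, 3), (9, 3)]
Squares: [9, 9]
||x||_2^2 = sum = 18.

18


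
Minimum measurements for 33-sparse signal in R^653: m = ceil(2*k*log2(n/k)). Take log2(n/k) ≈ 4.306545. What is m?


log2(n/k) = log2(653/33) ≈ 4.306545.
2*k*log2(n/k) ≈ 2*33*4.306545 = 284.23197.
m = ceil(284.23197) = 285.

285


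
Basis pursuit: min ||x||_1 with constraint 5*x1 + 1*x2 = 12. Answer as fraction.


Axis intercepts:
  x1 = 12/5, x2 = 0: L1 = 12/5
  x1 = 0, x2 = 12: L1 = 12
x* = (12/5, 0)
||x*||_1 = 12/5.

12/5


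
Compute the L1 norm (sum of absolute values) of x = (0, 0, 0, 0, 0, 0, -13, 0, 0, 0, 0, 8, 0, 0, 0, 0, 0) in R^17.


Non-zero entries: [(6, -13), (11, 8)]
Absolute values: [13, 8]
||x||_1 = sum = 21.

21


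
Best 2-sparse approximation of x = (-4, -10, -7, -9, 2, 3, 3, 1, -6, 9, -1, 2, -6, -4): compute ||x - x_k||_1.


Sorted |x_i| descending: [10, 9, 9, 7, 6, 6, 4, 4, 3, 3, 2, 2, 1, 1]
Keep top 2: [10, 9]
Tail entries: [9, 7, 6, 6, 4, 4, 3, 3, 2, 2, 1, 1]
L1 error = sum of tail = 48.

48


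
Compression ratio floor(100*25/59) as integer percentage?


100*m/n = 100*25/59 ≈ 42.3729.
floor = 42.

42


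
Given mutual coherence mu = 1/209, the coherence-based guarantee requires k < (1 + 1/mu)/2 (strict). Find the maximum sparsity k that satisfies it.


1/mu = 209.
1 + 1/mu = 210.
(1 + 1/mu)/2 = 105 is an integer and the inequality is strict, so k_max = 105 - 1 = 104.

104


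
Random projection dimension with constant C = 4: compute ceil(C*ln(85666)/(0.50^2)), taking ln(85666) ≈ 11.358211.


ln(85666) ≈ 11.358211.
eps^2 = 0.50^2 = 0.25.
C*ln(N)/eps^2 ≈ 4*11.358211/0.25 ≈ 181.7314.
m = ceil(181.7314) = 182.

182


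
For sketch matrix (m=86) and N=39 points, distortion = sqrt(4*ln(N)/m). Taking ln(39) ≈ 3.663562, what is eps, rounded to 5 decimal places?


ln(39) ≈ 3.663562.
4*ln(N)/m ≈ 4*3.663562/86 ≈ 0.17039823.
eps = sqrt(0.17039823) ≈ 0.4127932 ≈ 0.41279.

0.41279


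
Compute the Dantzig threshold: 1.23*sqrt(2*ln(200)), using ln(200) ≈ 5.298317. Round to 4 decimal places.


ln(200) ≈ 5.298317.
2*ln(n) ≈ 10.596634.
sqrt(2*ln(n)) ≈ sqrt(10.596634) ≈ 3.255247.
threshold ≈ 1.23*3.255247 = 4.00395381 ≈ 4.0040.

4.0040


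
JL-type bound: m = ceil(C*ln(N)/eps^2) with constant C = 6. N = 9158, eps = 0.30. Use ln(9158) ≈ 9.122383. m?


ln(9158) ≈ 9.122383.
eps^2 = 0.30^2 = 0.09.
C*ln(N)/eps^2 ≈ 6*9.122383/0.09 ≈ 608.1589.
m = ceil(608.1589) = 609.

609


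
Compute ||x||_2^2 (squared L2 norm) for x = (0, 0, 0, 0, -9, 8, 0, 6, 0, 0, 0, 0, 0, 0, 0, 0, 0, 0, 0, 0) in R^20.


Non-zero entries: [(4, -9), (5, 8), (7, 6)]
Squares: [81, 64, 36]
||x||_2^2 = sum = 181.

181


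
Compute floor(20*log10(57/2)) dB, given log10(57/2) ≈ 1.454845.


||x||/||e|| = 57/2.
log10(57/2) ≈ 1.454845.
20*log10(||x||/||e||) ≈ 20*1.454845 = 29.0969.
floor(29.0969) = 29.

29


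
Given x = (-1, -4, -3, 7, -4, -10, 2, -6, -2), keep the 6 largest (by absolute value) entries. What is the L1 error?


Sorted |x_i| descending: [10, 7, 6, 4, 4, 3, 2, 2, 1]
Keep top 6: [10, 7, 6, 4, 4, 3]
Tail entries: [2, 2, 1]
L1 error = sum of tail = 5.

5


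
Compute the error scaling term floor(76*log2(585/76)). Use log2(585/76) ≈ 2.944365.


log2(n/k) = log2(585/76) ≈ 2.944365.
k*log2(n/k) ≈ 76*2.944365 = 223.77174.
floor(223.77174) = 223.

223


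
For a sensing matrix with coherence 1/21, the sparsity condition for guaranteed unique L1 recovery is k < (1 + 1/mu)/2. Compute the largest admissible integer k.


1/mu = 21.
1 + 1/mu = 22.
(1 + 1/mu)/2 = 11 is an integer and the inequality is strict, so k_max = 11 - 1 = 10.

10


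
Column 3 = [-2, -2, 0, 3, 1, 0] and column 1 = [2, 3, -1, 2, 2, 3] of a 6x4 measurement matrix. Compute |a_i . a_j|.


Inner product: -2*2 + -2*3 + 0*-1 + 3*2 + 1*2 + 0*3
Products: [-4, -6, 0, 6, 2, 0]
Sum = -2.
|dot| = 2.

2


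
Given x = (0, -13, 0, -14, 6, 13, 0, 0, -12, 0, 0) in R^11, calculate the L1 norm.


Non-zero entries: [(1, -13), (3, -14), (4, 6), (5, 13), (8, -12)]
Absolute values: [13, 14, 6, 13, 12]
||x||_1 = sum = 58.

58


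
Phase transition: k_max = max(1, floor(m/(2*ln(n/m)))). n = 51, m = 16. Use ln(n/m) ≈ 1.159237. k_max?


n/m = 51/16.
ln(n/m) ≈ 1.159237.
2*ln(n/m) ≈ 2.318474.
m/(2*ln(n/m)) ≈ 16/2.318474 ≈ 6.9011.
floor = 6.
k_max = max(1, 6) = 6.

6


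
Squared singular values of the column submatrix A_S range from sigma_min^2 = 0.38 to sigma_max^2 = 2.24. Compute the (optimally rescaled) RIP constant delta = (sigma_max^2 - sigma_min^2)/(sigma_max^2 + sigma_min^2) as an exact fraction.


lambda_max - lambda_min = 2.24 - 0.38 = 1.86.
lambda_max + lambda_min = 2.24 + 0.38 = 2.62.
delta = 1.86/2.62 = 186/262 = 93/131.

93/131


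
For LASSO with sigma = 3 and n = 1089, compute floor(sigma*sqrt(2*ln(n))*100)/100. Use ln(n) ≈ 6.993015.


ln(1089) ≈ 6.993015.
2*ln(n) ≈ 13.98603.
sqrt(2*ln(n)) ≈ sqrt(13.98603) ≈ 3.73979.
lambda ≈ 3*3.73979 = 11.21937.
floor(lambda*100)/100 = 11.21.

11.21


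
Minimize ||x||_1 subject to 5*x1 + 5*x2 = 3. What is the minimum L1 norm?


Axis intercepts:
  x1 = 3/5, x2 = 0: L1 = 3/5
  x1 = 0, x2 = 3/5: L1 = 3/5
x* = (3/5, 0)
||x*||_1 = 3/5.

3/5


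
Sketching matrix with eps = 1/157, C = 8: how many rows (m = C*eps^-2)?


1/eps = 157.
(1/eps)^2 = 24649.
m = 8*24649 = 197192.

197192


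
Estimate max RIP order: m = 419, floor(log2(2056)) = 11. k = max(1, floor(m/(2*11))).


floor(log2(2056)) = 11.
2*11 = 22.
m/(2*floor(log2(n))) = 419/22 ≈ 19.0455.
floor = 19.
k = max(1, 19) = 19.

19


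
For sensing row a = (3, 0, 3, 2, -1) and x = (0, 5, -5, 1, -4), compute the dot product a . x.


Non-zero terms: ['0*5', '3*-5', '2*1', '-1*-4']
Products: [0, -15, 2, 4]
y = sum = -9.

-9


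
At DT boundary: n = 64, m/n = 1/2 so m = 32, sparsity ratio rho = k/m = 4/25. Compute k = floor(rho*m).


m = 1/2*64 = 32.
rho = 4/25.
rho*m = 4/25*32 = 5.12.
k = floor(5.12) = 5.

5


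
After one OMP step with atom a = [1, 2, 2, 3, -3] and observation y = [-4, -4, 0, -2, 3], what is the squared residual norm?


a^T a = 27.
a^T y = -27.
coeff = -27/27 = -1.
||r||^2 = 18.

18


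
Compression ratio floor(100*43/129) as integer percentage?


100*m/n = 100*43/129 ≈ 33.3333.
floor = 33.

33


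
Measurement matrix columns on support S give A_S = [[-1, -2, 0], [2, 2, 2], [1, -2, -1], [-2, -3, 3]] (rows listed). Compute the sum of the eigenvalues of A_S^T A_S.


Sum of eigenvalues of A_S^T A_S = trace(A_S^T A_S) = sum of squared column norms of A_S.
A_S^T A_S diagonal: [10, 21, 14].
trace = 10 + 21 + 14 = 45.

45


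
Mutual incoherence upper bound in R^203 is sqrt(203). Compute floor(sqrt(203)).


14^2 = 196 <= 203 < 225 = 15^2, so 14 <= sqrt(203) < 15.
floor(sqrt(203)) = 14.

14


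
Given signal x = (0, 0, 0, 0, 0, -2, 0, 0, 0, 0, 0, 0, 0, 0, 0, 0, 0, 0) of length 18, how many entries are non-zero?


Non-zero positions: [5].
Sparsity = 1.

1


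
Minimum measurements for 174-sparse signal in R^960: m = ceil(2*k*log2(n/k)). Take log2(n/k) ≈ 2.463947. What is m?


log2(n/k) = log2(960/174) ≈ 2.463947.
2*k*log2(n/k) ≈ 2*174*2.463947 = 857.453556.
m = ceil(857.453556) = 858.

858


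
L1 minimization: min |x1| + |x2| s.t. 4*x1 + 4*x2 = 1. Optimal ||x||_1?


Axis intercepts:
  x1 = 1/4, x2 = 0: L1 = 1/4
  x1 = 0, x2 = 1/4: L1 = 1/4
x* = (1/4, 0)
||x*||_1 = 1/4.

1/4


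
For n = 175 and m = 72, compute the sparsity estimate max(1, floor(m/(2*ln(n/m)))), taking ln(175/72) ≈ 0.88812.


n/m = 175/72.
ln(n/m) ≈ 0.88812.
2*ln(n/m) ≈ 1.77624.
m/(2*ln(n/m)) ≈ 72/1.77624 ≈ 40.5351.
floor = 40.
k_max = max(1, 40) = 40.

40


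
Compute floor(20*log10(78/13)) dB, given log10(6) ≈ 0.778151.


||x||/||e|| = 78/13 = 6.
log10(6) ≈ 0.778151.
20*log10(||x||/||e||) ≈ 20*0.778151 = 15.56302.
floor(15.56302) = 15.

15


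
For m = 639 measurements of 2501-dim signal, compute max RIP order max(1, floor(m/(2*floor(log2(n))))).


floor(log2(2501)) = 11.
2*11 = 22.
m/(2*floor(log2(n))) = 639/22 ≈ 29.0455.
floor = 29.
k = max(1, 29) = 29.

29


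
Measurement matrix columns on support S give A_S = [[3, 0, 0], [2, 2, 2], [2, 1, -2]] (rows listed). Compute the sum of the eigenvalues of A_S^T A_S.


Sum of eigenvalues of A_S^T A_S = trace(A_S^T A_S) = sum of squared column norms of A_S.
A_S^T A_S diagonal: [17, 5, 8].
trace = 17 + 5 + 8 = 30.

30


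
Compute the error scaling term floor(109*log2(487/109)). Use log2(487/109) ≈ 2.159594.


log2(n/k) = log2(487/109) ≈ 2.159594.
k*log2(n/k) ≈ 109*2.159594 = 235.395746.
floor(235.395746) = 235.

235


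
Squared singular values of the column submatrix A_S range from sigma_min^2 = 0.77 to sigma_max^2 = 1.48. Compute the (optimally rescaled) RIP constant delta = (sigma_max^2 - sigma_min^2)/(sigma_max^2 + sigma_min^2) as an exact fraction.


lambda_max - lambda_min = 1.48 - 0.77 = 0.71.
lambda_max + lambda_min = 1.48 + 0.77 = 2.25.
delta = 0.71/2.25 = 71/225.

71/225


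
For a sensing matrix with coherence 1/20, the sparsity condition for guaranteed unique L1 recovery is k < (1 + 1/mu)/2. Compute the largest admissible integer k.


1/mu = 20.
1 + 1/mu = 21.
(1 + 1/mu)/2 = 10.5 is not an integer, so k_max = floor(10.5) = 10.

10


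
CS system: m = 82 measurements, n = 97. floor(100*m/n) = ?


100*m/n = 100*82/97 ≈ 84.5361.
floor = 84.

84


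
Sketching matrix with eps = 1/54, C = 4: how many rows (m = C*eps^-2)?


1/eps = 54.
(1/eps)^2 = 2916.
m = 4*2916 = 11664.

11664


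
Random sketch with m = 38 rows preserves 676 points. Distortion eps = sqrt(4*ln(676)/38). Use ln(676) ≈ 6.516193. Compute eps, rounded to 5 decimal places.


ln(676) ≈ 6.516193.
4*ln(N)/m ≈ 4*6.516193/38 ≈ 0.68591505.
eps = sqrt(0.68591505) ≈ 0.8281999 ≈ 0.82820.

0.82820


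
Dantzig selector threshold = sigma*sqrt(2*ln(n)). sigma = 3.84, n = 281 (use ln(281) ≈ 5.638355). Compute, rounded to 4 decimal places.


ln(281) ≈ 5.638355.
2*ln(n) ≈ 11.27671.
sqrt(2*ln(n)) ≈ sqrt(11.27671) ≈ 3.358081.
threshold ≈ 3.84*3.358081 = 12.89503104 ≈ 12.8950.

12.8950


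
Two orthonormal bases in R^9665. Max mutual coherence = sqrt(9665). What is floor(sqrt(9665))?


98^2 = 9604 <= 9665 < 9801 = 99^2, so 98 <= sqrt(9665) < 99.
floor(sqrt(9665)) = 98.

98


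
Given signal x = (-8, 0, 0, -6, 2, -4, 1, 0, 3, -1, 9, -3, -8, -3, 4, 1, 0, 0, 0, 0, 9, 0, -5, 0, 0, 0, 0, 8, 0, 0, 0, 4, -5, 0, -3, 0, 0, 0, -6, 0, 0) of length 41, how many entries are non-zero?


Non-zero positions: [0, 3, 4, 5, 6, 8, 9, 10, 11, 12, 13, 14, 15, 20, 22, 27, 31, 32, 34, 38].
Sparsity = 20.

20


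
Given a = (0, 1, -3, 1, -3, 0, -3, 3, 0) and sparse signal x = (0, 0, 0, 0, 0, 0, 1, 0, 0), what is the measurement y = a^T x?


Non-zero terms: ['-3*1']
Products: [-3]
y = sum = -3.

-3


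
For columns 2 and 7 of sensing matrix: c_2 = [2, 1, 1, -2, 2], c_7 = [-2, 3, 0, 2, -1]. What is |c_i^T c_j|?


Inner product: 2*-2 + 1*3 + 1*0 + -2*2 + 2*-1
Products: [-4, 3, 0, -4, -2]
Sum = -7.
|dot| = 7.

7


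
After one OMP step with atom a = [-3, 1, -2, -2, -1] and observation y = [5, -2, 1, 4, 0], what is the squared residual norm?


a^T a = 19.
a^T y = -27.
coeff = -27/19 = -27/19.
||r||^2 = 145/19.

145/19


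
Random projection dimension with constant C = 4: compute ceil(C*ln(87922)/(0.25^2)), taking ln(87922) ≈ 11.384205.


ln(87922) ≈ 11.384205.
eps^2 = 0.25^2 = 0.0625.
C*ln(N)/eps^2 ≈ 4*11.384205/0.0625 ≈ 728.5891.
m = ceil(728.5891) = 729.

729


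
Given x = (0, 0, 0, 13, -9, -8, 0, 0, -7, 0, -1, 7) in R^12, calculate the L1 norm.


Non-zero entries: [(3, 13), (4, -9), (5, -8), (8, -7), (10, -1), (11, 7)]
Absolute values: [13, 9, 8, 7, 1, 7]
||x||_1 = sum = 45.

45


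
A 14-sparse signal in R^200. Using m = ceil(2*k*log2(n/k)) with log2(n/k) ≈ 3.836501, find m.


log2(n/k) = log2(200/14) ≈ 3.836501.
2*k*log2(n/k) ≈ 2*14*3.836501 = 107.422028.
m = ceil(107.422028) = 108.

108


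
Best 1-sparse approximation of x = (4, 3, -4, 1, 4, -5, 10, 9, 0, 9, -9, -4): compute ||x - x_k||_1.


Sorted |x_i| descending: [10, 9, 9, 9, 5, 4, 4, 4, 4, 3, 1, 0]
Keep top 1: [10]
Tail entries: [9, 9, 9, 5, 4, 4, 4, 4, 3, 1, 0]
L1 error = sum of tail = 52.

52


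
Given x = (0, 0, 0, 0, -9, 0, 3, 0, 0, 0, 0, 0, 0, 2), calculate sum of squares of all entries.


Non-zero entries: [(4, -9), (6, 3), (13, 2)]
Squares: [81, 9, 4]
||x||_2^2 = sum = 94.

94


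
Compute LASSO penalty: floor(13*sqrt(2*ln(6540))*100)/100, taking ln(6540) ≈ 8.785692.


ln(6540) ≈ 8.785692.
2*ln(n) ≈ 17.571384.
sqrt(2*ln(n)) ≈ sqrt(17.571384) ≈ 4.191823.
lambda ≈ 13*4.191823 = 54.493699.
floor(lambda*100)/100 = 54.49.

54.49


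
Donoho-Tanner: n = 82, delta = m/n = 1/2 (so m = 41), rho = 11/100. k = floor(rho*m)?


m = 1/2*82 = 41.
rho = 11/100.
rho*m = 11/100*41 = 4.51.
k = floor(4.51) = 4.

4


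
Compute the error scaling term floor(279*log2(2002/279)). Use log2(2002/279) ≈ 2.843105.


log2(n/k) = log2(2002/279) ≈ 2.843105.
k*log2(n/k) ≈ 279*2.843105 = 793.226295.
floor(793.226295) = 793.

793


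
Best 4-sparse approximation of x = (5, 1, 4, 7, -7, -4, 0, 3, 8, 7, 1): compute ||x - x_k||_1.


Sorted |x_i| descending: [8, 7, 7, 7, 5, 4, 4, 3, 1, 1, 0]
Keep top 4: [8, 7, 7, 7]
Tail entries: [5, 4, 4, 3, 1, 1, 0]
L1 error = sum of tail = 18.

18


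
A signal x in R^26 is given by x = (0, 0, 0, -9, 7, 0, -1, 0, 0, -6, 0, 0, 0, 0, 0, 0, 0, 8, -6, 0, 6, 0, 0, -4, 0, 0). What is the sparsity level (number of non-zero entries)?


Non-zero positions: [3, 4, 6, 9, 17, 18, 20, 23].
Sparsity = 8.

8


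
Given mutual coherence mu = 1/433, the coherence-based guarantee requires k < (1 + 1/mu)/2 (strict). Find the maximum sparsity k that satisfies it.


1/mu = 433.
1 + 1/mu = 434.
(1 + 1/mu)/2 = 217 is an integer and the inequality is strict, so k_max = 217 - 1 = 216.

216


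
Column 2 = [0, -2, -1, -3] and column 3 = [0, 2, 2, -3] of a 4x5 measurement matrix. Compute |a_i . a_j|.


Inner product: 0*0 + -2*2 + -1*2 + -3*-3
Products: [0, -4, -2, 9]
Sum = 3.
|dot| = 3.

3


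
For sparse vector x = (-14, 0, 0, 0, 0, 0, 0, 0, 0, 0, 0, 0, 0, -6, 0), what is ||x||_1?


Non-zero entries: [(0, -14), (13, -6)]
Absolute values: [14, 6]
||x||_1 = sum = 20.

20


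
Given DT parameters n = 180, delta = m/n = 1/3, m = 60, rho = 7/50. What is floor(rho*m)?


m = 1/3*180 = 60.
rho = 7/50.
rho*m = 7/50*60 = 8.4.
k = floor(8.4) = 8.

8


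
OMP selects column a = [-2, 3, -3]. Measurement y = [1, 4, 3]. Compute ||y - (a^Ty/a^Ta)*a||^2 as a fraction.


a^T a = 22.
a^T y = 1.
coeff = 1/22 = 1/22.
||r||^2 = 571/22.

571/22


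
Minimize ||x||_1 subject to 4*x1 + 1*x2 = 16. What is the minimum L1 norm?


Axis intercepts:
  x1 = 4, x2 = 0: L1 = 4
  x1 = 0, x2 = 16: L1 = 16
x* = (4, 0)
||x*||_1 = 4.

4


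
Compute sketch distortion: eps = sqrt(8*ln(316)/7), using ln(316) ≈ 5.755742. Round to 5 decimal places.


ln(316) ≈ 5.755742.
8*ln(N)/m ≈ 8*5.755742/7 ≈ 6.57799086.
eps = sqrt(6.57799086) ≈ 2.5647594 ≈ 2.56476.

2.56476


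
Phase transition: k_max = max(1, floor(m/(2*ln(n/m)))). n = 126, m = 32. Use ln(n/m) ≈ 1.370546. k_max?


n/m = 126/32 = 63/16.
ln(n/m) ≈ 1.370546.
2*ln(n/m) ≈ 2.741092.
m/(2*ln(n/m)) ≈ 32/2.741092 ≈ 11.6742.
floor = 11.
k_max = max(1, 11) = 11.

11


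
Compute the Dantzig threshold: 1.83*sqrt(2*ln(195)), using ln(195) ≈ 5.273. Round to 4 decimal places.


ln(195) ≈ 5.273.
2*ln(n) ≈ 10.546.
sqrt(2*ln(n)) ≈ sqrt(10.546) ≈ 3.247461.
threshold ≈ 1.83*3.247461 = 5.94285363 ≈ 5.9429.

5.9429


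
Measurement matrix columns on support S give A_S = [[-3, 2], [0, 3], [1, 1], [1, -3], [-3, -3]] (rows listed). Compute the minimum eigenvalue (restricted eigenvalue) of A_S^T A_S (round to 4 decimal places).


A_S^T A_S = [[20, 1], [1, 32]].
trace = 52.
det = 639.
disc = trace^2 - 4*det = 2704 - 4*639 = 148.
sqrt(148) ≈ 12.165525.
lam_min = (52 - sqrt(148))/2 ≈ (52 - 12.165525)/2 = 19.9172375 ≈ 19.9172.

19.9172


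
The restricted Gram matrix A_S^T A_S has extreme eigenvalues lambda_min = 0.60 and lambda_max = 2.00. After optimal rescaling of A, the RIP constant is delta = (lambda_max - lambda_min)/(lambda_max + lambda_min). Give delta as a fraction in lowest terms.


lambda_max - lambda_min = 2.00 - 0.60 = 1.40.
lambda_max + lambda_min = 2.00 + 0.60 = 2.60.
delta = 1.40/2.60 = 140/260 = 7/13.

7/13


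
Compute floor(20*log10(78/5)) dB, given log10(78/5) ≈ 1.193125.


||x||/||e|| = 78/5.
log10(78/5) ≈ 1.193125.
20*log10(||x||/||e||) ≈ 20*1.193125 = 23.8625.
floor(23.8625) = 23.

23


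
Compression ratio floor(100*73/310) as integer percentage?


100*m/n = 100*73/310 ≈ 23.5484.
floor = 23.

23


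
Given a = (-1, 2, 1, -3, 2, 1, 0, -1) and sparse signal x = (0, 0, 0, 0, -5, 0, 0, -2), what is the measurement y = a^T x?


Non-zero terms: ['2*-5', '-1*-2']
Products: [-10, 2]
y = sum = -8.

-8


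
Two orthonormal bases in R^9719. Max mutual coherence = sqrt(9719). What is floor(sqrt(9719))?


98^2 = 9604 <= 9719 < 9801 = 99^2, so 98 <= sqrt(9719) < 99.
floor(sqrt(9719)) = 98.

98


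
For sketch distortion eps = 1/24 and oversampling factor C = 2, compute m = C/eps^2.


1/eps = 24.
(1/eps)^2 = 576.
m = 2*576 = 1152.

1152


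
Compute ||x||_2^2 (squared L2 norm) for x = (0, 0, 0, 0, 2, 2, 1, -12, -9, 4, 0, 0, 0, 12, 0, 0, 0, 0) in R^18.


Non-zero entries: [(4, 2), (5, 2), (6, 1), (7, -12), (8, -9), (9, 4), (13, 12)]
Squares: [4, 4, 1, 144, 81, 16, 144]
||x||_2^2 = sum = 394.

394


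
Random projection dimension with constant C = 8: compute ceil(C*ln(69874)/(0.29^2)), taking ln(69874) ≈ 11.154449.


ln(69874) ≈ 11.154449.
eps^2 = 0.29^2 = 0.0841.
C*ln(N)/eps^2 ≈ 8*11.154449/0.0841 ≈ 1061.0653.
m = ceil(1061.0653) = 1062.

1062


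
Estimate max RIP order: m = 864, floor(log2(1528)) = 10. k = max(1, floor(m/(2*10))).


floor(log2(1528)) = 10.
2*10 = 20.
m/(2*floor(log2(n))) = 864/20 ≈ 43.2.
floor = 43.
k = max(1, 43) = 43.

43


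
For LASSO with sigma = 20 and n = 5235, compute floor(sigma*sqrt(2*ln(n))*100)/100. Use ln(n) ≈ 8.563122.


ln(5235) ≈ 8.563122.
2*ln(n) ≈ 17.126244.
sqrt(2*ln(n)) ≈ sqrt(17.126244) ≈ 4.138387.
lambda ≈ 20*4.138387 = 82.76774.
floor(lambda*100)/100 = 82.76.

82.76


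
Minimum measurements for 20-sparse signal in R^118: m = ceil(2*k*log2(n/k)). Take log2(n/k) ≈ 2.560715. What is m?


log2(n/k) = log2(118/20) ≈ 2.560715.
2*k*log2(n/k) ≈ 2*20*2.560715 = 102.4286.
m = ceil(102.4286) = 103.

103


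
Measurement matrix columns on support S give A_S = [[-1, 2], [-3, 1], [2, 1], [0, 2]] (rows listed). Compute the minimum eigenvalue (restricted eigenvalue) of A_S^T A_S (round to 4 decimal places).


A_S^T A_S = [[14, -3], [-3, 10]].
trace = 24.
det = 131.
disc = trace^2 - 4*det = 576 - 4*131 = 52.
sqrt(52) ≈ 7.211103.
lam_min = (24 - sqrt(52))/2 ≈ (24 - 7.211103)/2 = 8.3944485 ≈ 8.3944.

8.3944


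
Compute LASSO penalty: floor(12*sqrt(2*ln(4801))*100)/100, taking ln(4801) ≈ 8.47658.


ln(4801) ≈ 8.47658.
2*ln(n) ≈ 16.95316.
sqrt(2*ln(n)) ≈ sqrt(16.95316) ≈ 4.117422.
lambda ≈ 12*4.117422 = 49.409064.
floor(lambda*100)/100 = 49.40.

49.40


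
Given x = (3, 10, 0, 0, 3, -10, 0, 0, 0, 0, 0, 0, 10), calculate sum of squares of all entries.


Non-zero entries: [(0, 3), (1, 10), (4, 3), (5, -10), (12, 10)]
Squares: [9, 100, 9, 100, 100]
||x||_2^2 = sum = 318.

318


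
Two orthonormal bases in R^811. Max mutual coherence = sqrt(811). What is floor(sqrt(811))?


28^2 = 784 <= 811 < 841 = 29^2, so 28 <= sqrt(811) < 29.
floor(sqrt(811)) = 28.

28


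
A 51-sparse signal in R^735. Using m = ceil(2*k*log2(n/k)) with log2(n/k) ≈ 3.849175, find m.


log2(n/k) = log2(735/51) ≈ 3.849175.
2*k*log2(n/k) ≈ 2*51*3.849175 = 392.61585.
m = ceil(392.61585) = 393.

393


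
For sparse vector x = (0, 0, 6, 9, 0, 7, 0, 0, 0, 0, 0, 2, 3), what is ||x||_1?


Non-zero entries: [(2, 6), (3, 9), (5, 7), (11, 2), (12, 3)]
Absolute values: [6, 9, 7, 2, 3]
||x||_1 = sum = 27.

27


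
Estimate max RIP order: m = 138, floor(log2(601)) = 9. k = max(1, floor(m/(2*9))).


floor(log2(601)) = 9.
2*9 = 18.
m/(2*floor(log2(n))) = 138/18 ≈ 7.6667.
floor = 7.
k = max(1, 7) = 7.

7


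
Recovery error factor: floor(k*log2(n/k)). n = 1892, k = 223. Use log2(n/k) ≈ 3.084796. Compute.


log2(n/k) = log2(1892/223) ≈ 3.084796.
k*log2(n/k) ≈ 223*3.084796 = 687.909508.
floor(687.909508) = 687.

687


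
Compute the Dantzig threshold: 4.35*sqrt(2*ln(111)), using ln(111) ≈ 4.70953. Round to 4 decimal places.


ln(111) ≈ 4.70953.
2*ln(n) ≈ 9.41906.
sqrt(2*ln(n)) ≈ sqrt(9.41906) ≈ 3.069049.
threshold ≈ 4.35*3.069049 = 13.35036315 ≈ 13.3504.

13.3504


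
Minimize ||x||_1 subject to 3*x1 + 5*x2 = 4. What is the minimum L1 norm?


Axis intercepts:
  x1 = 4/3, x2 = 0: L1 = 4/3
  x1 = 0, x2 = 4/5: L1 = 4/5
x* = (0, 4/5)
||x*||_1 = 4/5.

4/5


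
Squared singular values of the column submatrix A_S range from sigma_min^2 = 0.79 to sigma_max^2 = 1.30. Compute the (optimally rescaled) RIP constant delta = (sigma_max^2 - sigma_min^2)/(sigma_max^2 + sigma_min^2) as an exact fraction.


lambda_max - lambda_min = 1.30 - 0.79 = 0.51.
lambda_max + lambda_min = 1.30 + 0.79 = 2.09.
delta = 0.51/2.09 = 51/209.

51/209


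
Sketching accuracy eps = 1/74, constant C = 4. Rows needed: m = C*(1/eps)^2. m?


1/eps = 74.
(1/eps)^2 = 5476.
m = 4*5476 = 21904.

21904


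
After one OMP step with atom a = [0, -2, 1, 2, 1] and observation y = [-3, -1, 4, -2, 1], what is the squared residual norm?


a^T a = 10.
a^T y = 3.
coeff = 3/10 = 3/10.
||r||^2 = 301/10.

301/10


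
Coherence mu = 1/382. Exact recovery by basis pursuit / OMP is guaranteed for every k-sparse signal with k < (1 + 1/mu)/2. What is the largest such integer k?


1/mu = 382.
1 + 1/mu = 383.
(1 + 1/mu)/2 = 191.5 is not an integer, so k_max = floor(191.5) = 191.

191


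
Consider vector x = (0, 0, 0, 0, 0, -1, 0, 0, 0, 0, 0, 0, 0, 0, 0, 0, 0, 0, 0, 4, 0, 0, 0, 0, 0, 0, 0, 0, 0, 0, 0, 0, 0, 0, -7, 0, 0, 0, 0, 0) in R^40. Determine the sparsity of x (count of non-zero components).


Non-zero positions: [5, 19, 34].
Sparsity = 3.

3


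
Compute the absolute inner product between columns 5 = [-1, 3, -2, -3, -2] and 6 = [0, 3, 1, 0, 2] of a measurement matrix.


Inner product: -1*0 + 3*3 + -2*1 + -3*0 + -2*2
Products: [0, 9, -2, 0, -4]
Sum = 3.
|dot| = 3.

3


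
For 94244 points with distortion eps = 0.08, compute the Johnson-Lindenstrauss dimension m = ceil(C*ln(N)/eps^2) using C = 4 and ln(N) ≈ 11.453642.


ln(94244) ≈ 11.453642.
eps^2 = 0.08^2 = 0.0064.
C*ln(N)/eps^2 ≈ 4*11.453642/0.0064 ≈ 7158.5262.
m = ceil(7158.5262) = 7159.

7159


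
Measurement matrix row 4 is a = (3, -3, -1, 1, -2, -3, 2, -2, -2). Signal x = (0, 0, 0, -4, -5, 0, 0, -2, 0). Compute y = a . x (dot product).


Non-zero terms: ['1*-4', '-2*-5', '-2*-2']
Products: [-4, 10, 4]
y = sum = 10.

10


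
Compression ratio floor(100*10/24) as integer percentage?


100*m/n = 100*10/24 ≈ 41.6667.
floor = 41.

41


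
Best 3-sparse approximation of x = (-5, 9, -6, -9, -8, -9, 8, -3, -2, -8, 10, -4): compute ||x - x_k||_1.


Sorted |x_i| descending: [10, 9, 9, 9, 8, 8, 8, 6, 5, 4, 3, 2]
Keep top 3: [10, 9, 9]
Tail entries: [9, 8, 8, 8, 6, 5, 4, 3, 2]
L1 error = sum of tail = 53.

53


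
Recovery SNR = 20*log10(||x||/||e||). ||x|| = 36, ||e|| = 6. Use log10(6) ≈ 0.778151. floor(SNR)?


||x||/||e|| = 36/6 = 6.
log10(6) ≈ 0.778151.
20*log10(||x||/||e||) ≈ 20*0.778151 = 15.56302.
floor(15.56302) = 15.

15


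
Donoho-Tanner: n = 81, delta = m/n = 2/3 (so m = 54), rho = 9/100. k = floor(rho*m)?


m = 2/3*81 = 54.
rho = 9/100.
rho*m = 9/100*54 = 4.86.
k = floor(4.86) = 4.

4


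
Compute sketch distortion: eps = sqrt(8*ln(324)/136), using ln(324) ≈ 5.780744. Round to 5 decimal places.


ln(324) ≈ 5.780744.
8*ln(N)/m ≈ 8*5.780744/136 ≈ 0.34004376.
eps = sqrt(0.34004376) ≈ 0.5831327 ≈ 0.58313.

0.58313


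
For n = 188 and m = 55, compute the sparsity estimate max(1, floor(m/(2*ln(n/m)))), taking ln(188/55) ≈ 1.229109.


n/m = 188/55.
ln(n/m) ≈ 1.229109.
2*ln(n/m) ≈ 2.458218.
m/(2*ln(n/m)) ≈ 55/2.458218 ≈ 22.3739.
floor = 22.
k_max = max(1, 22) = 22.

22


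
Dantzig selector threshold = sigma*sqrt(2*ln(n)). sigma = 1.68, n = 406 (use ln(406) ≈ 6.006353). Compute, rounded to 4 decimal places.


ln(406) ≈ 6.006353.
2*ln(n) ≈ 12.012706.
sqrt(2*ln(n)) ≈ sqrt(12.012706) ≈ 3.465935.
threshold ≈ 1.68*3.465935 = 5.8227708 ≈ 5.8228.

5.8228


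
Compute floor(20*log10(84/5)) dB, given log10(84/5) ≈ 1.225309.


||x||/||e|| = 84/5.
log10(84/5) ≈ 1.225309.
20*log10(||x||/||e||) ≈ 20*1.225309 = 24.50618.
floor(24.50618) = 24.

24


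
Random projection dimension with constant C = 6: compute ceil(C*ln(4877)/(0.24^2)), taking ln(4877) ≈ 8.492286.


ln(4877) ≈ 8.492286.
eps^2 = 0.24^2 = 0.0576.
C*ln(N)/eps^2 ≈ 6*8.492286/0.0576 ≈ 884.6131.
m = ceil(884.6131) = 885.

885


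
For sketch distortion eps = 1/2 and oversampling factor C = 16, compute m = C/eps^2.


1/eps = 2.
(1/eps)^2 = 4.
m = 16*4 = 64.

64


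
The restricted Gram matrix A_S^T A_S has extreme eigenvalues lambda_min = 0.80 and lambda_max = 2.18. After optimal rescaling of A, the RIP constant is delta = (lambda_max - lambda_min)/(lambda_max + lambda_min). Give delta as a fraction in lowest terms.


lambda_max - lambda_min = 2.18 - 0.80 = 1.38.
lambda_max + lambda_min = 2.18 + 0.80 = 2.98.
delta = 1.38/2.98 = 138/298 = 69/149.

69/149


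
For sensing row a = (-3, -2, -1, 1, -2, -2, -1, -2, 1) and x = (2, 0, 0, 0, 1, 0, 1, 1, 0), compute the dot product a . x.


Non-zero terms: ['-3*2', '-2*1', '-1*1', '-2*1']
Products: [-6, -2, -1, -2]
y = sum = -11.

-11
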